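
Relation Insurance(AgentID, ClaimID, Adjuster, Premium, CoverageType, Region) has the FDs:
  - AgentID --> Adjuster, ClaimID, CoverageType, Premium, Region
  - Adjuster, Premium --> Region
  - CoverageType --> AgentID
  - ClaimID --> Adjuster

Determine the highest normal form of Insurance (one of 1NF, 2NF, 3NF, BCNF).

2NF

Candidate keys: {AgentID}, {CoverageType}. Prime attributes: {AgentID, CoverageType}.
Adjuster, Premium --> Region: {Adjuster, Premium}⁺ = {Adjuster, Premium, Region}, which is not all of the attributes, so the left side is not a superkey — BCNF is violated.
Adjuster, Premium --> Region determines the non-prime attribute {Region} from a non-superkey — 3NF is violated.
All keys have size 1, which rules out partial dependencies — 2NF is satisfied.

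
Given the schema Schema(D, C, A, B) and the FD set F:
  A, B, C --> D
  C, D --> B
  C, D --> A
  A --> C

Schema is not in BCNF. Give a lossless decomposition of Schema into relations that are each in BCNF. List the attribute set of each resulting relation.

{A, B, D}; {A, C}

Candidate keys of the original relation: {A, B}, {A, D}, {C, D}.
{A, B, C, D}: {A} determines {A, C} here but is not a superkey — split on A --> C, giving {A, C} and {A, B, D}.
{A, C} has no BCNF violation.
{A, B, D} has no BCNF violation.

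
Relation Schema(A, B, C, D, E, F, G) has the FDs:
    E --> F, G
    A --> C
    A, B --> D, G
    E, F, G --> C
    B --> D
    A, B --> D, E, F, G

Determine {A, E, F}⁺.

Start with {A, E, F}.
E --> F, G applies; add {G} → now {A, E, F, G}.
A --> C applies; add {C} → now {A, C, E, F, G}.
No further FD applies.

{A, C, E, F, G}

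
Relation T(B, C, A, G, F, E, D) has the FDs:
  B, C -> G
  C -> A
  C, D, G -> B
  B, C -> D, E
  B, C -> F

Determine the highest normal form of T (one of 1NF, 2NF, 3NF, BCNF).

1NF

Candidate keys: {B, C}, {C, D, G}. Prime attributes: {B, C, D, G}.
C -> A breaks BCNF: {C}⁺ = {A, C}, so {C} is not a superkey.
C -> A has non-prime {A} on the right and a non-superkey on the left, so 3NF fails.
The proper key subset {C} of {B, C} determines non-prime {A}, so the relation is not even in 2NF.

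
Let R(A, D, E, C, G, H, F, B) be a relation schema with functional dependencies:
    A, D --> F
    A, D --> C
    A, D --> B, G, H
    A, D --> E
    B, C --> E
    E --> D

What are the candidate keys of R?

Attributes never on any right-hand side: {A} — every candidate key must contain it.
{A, D}⁺ = {A, B, C, D, E, F, G, H} — all of the relation — so {A, D} is a candidate key.
{A, E}⁺ = {A, B, C, D, E, F, G, H} — all of the relation — so {A, E} is a candidate key.
{A, B, C}⁺ = {A, B, C, D, E, F, G, H} — all of the relation — so {A, B, C} is a candidate key.
Any other superkey properly contains one of these, so there are no further candidate keys.

{A, B, C}, {A, D}, {A, E}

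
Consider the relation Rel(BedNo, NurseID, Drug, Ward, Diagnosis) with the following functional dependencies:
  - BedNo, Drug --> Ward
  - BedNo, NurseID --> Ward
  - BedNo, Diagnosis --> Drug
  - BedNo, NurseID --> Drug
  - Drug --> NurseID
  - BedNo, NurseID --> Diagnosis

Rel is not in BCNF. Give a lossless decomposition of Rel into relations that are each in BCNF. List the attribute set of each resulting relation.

{BedNo, Diagnosis, Drug, Ward}; {Drug, NurseID}

Candidate keys of the original relation: {BedNo, Diagnosis}, {BedNo, Drug}, {BedNo, NurseID}.
In {BedNo, Diagnosis, Drug, NurseID, Ward}, {Drug} is not a superkey ({Drug}⁺ restricted to this set is {Drug, NurseID}), so split on Drug --> NurseID into {Drug, NurseID} and {BedNo, Diagnosis, Drug, Ward}.
{Drug, NurseID} is in BCNF.
{BedNo, Diagnosis, Drug, Ward} is in BCNF.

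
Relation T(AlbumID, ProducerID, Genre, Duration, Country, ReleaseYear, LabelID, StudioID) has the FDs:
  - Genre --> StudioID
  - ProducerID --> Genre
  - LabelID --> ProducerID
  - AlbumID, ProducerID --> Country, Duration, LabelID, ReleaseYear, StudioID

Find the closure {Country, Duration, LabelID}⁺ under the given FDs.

{Country, Duration, Genre, LabelID, ProducerID, StudioID}

Start with {Country, Duration, LabelID}.
LabelID --> ProducerID applies; add {ProducerID} → now {Country, Duration, LabelID, ProducerID}.
ProducerID --> Genre applies; add {Genre} → now {Country, Duration, Genre, LabelID, ProducerID}.
Genre --> StudioID applies; add {StudioID} → now {Country, Duration, Genre, LabelID, ProducerID, StudioID}.
No further FD applies.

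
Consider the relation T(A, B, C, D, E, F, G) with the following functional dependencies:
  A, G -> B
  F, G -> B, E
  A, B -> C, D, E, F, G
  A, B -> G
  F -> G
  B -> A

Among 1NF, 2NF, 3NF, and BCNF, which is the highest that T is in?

Candidate keys: {A, G}, {B}, {F}. Prime attributes: {A, B, F, G}.
The left-hand side of every FD is a superkey, so BCNF is satisfied.

BCNF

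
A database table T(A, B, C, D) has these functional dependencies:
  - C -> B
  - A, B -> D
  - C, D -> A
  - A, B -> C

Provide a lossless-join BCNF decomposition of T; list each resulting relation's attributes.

{A, C, D}; {B, C}

Candidate keys of the original relation: {A, B}, {A, C}, {C, D}.
{A, B, C, D}: {C} determines {B, C} here but is not a superkey — split on C -> B, giving {B, C} and {A, C, D}.
{B, C} is in BCNF.
{A, C, D} is in BCNF.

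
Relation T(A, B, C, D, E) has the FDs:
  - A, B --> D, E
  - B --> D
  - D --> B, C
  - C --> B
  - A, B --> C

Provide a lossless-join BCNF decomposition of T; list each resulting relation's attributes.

{A, B, E}; {B, C, D}

Candidate keys of the original relation: {A, B}, {A, C}, {A, D}.
In {A, B, C, D, E}, {B} is not a superkey ({B}⁺ restricted to this set is {B, C, D}), so split on B --> C, D into {B, C, D} and {A, B, E}.
{B, C, D} is in BCNF.
{A, B, E} is in BCNF.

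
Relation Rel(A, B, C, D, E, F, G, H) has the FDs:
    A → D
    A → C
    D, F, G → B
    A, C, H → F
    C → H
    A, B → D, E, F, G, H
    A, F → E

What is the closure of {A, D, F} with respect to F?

{A, C, D, E, F, H}

Start with {A, D, F}.
A → C applies; add {C} → now {A, C, D, F}.
C → H applies; add {H} → now {A, C, D, F, H}.
A, F → E applies; add {E} → now {A, C, D, E, F, H}.
No further FD applies.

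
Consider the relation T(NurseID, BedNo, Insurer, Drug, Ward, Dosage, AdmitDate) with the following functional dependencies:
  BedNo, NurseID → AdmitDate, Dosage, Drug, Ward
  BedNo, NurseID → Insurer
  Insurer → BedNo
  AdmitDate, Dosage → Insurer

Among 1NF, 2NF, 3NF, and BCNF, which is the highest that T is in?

3NF

Candidate keys: {AdmitDate, Dosage, NurseID}, {BedNo, NurseID}, {Insurer, NurseID}. Prime attributes: {AdmitDate, BedNo, Dosage, Insurer, NurseID}.
For Insurer → BedNo we have {Insurer}⁺ = {BedNo, Insurer}; {Insurer} is not a superkey, so BCNF fails.
Its right-hand attributes {BedNo} are all prime, as are those of every other non-superkey FD — the relation is in 3NF.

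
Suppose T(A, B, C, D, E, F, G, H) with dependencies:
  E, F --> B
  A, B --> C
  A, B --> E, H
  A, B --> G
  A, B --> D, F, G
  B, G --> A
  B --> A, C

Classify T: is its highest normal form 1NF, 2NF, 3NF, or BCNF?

BCNF

Candidate keys: {B}, {E, F}. Prime attributes: {B, E, F}.
Every FD has a superkey on the left, so the relation is in BCNF.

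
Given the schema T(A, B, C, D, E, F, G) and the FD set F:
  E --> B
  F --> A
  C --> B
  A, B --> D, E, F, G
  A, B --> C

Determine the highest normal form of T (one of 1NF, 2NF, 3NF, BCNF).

3NF

Candidate keys: {A, B}, {A, C}, {A, E}, {B, F}, {C, F}, {E, F}. Prime attributes: {A, B, C, E, F}.
E --> B: {E}⁺ = {B, E}, which is not all of the attributes, so the left side is not a superkey — BCNF is violated.
But every attribute on its right side ({B}) is prime, and the same holds for every other non-superkey FD, so 3NF still holds.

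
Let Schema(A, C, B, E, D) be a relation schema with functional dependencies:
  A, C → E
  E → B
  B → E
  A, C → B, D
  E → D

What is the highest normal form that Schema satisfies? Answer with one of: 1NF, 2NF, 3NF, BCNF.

Candidate key: {A, C}. Prime attributes: {A, C}.
E → B: {E}⁺ = {B, D, E}, which is not all of the attributes, so the left side is not a superkey — BCNF is violated.
E → B determines the non-prime attribute {B} from a non-superkey — 3NF is violated.
No non-prime attribute depends on a proper subset of any candidate key, so 2NF holds.

2NF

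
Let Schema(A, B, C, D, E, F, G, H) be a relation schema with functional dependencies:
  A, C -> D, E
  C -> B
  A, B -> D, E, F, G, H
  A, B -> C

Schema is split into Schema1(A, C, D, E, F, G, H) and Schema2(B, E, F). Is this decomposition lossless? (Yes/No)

Schema1 ∩ Schema2 = {E, F}; its closure under F is {E, F}.
Neither Schema1 nor Schema2 is contained in that closure, so the decomposition is lossy.

No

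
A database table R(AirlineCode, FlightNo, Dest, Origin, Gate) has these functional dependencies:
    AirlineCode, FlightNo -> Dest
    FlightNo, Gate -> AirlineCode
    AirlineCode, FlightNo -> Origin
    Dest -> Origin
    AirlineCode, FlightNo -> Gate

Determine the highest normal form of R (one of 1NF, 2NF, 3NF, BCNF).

Candidate keys: {AirlineCode, FlightNo}, {FlightNo, Gate}. Prime attributes: {AirlineCode, FlightNo, Gate}.
Dest -> Origin: {Dest}⁺ = {Dest, Origin}, which is not all of the attributes, so the left side is not a superkey — BCNF is violated.
Dest -> Origin determines the non-prime attribute {Origin} from a non-superkey — 3NF is violated.
No proper subset of a key has a non-prime attribute in its closure, so there is no partial dependency; 2NF holds.

2NF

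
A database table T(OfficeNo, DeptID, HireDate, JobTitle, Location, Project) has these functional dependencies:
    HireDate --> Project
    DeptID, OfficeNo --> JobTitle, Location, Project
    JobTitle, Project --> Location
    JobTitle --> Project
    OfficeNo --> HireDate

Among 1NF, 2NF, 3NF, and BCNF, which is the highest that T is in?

1NF

Candidate key: {DeptID, OfficeNo}. Prime attributes: {DeptID, OfficeNo}.
For HireDate --> Project we have {HireDate}⁺ = {HireDate, Project}; {HireDate} is not a superkey, so BCNF fails.
HireDate --> Project has non-prime {Project} on the right and a non-superkey on the left, so 3NF fails.
{OfficeNo} is a proper subset of the key {DeptID, OfficeNo}, and {OfficeNo}⁺ contains the non-prime attributes {HireDate, Project} — a partial dependency, so 2NF is violated.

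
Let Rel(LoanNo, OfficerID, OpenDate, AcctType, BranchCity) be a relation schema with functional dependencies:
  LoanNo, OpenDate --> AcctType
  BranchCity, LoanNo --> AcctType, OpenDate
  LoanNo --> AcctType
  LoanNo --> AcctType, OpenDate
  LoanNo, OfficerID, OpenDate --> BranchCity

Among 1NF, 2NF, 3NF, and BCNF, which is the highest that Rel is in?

1NF

Candidate key: {LoanNo, OfficerID}. Prime attributes: {LoanNo, OfficerID}.
LoanNo, OpenDate --> AcctType: {LoanNo, OpenDate}⁺ = {AcctType, LoanNo, OpenDate}, which is not all of the attributes, so the left side is not a superkey — BCNF is violated.
LoanNo, OpenDate --> AcctType has non-prime {AcctType} on the right and a non-superkey on the left, so 3NF fails.
The proper key subset {LoanNo} of {LoanNo, OfficerID} determines non-prime {AcctType, OpenDate}, so the relation is not even in 2NF.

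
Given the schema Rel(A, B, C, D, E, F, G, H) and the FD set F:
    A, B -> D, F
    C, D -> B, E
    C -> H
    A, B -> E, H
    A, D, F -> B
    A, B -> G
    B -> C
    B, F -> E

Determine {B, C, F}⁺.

{B, C, E, F, H}

Start with {B, C, F}.
C -> H applies; add {H} → now {B, C, F, H}.
B, F -> E applies; add {E} → now {B, C, E, F, H}.
No further FD applies.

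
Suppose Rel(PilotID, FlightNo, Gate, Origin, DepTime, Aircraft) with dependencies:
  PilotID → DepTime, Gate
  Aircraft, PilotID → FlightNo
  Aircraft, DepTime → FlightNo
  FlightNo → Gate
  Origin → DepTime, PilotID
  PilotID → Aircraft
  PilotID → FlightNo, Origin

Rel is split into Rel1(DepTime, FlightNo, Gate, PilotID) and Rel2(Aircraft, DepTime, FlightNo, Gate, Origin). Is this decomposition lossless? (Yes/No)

Rel1 ∩ Rel2 = {DepTime, FlightNo, Gate}; its closure under F is {DepTime, FlightNo, Gate}.
The closure covers neither Rel1 nor Rel2 entirely; the join is not lossless.

No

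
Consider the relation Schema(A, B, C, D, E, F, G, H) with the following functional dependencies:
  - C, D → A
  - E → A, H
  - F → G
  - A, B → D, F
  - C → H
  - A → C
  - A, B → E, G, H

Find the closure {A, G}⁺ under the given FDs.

{A, C, G, H}

Start with {A, G}.
A → C applies; add {C} → now {A, C, G}.
C → H applies; add {H} → now {A, C, G, H}.
No further FD applies.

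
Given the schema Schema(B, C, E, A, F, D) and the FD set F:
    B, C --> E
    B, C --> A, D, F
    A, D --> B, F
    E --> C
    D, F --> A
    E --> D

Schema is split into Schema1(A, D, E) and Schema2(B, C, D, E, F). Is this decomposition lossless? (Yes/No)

Schema1 ∩ Schema2 = {D, E}; its closure under F is {C, D, E}.
The closure covers neither Schema1 nor Schema2 entirely; the join is not lossless.

No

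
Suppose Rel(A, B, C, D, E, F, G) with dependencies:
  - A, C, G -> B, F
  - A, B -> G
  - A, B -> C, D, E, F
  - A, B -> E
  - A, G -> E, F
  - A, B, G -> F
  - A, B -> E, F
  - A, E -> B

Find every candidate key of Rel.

{A, B}, {A, E}, {A, G}

No FD produces {A}, so it must be in every candidate key.
{A, B}⁺ = {A, B, C, D, E, F, G} — all of the relation — so {A, B} is a candidate key.
{A, E}⁺ = {A, B, C, D, E, F, G} — all of the relation — so {A, E} is a candidate key.
{A, G}⁺ = {A, B, C, D, E, F, G} — all of the relation — so {A, G} is a candidate key.
No proper subset of any of these is a key, and no other minimal superkey exists.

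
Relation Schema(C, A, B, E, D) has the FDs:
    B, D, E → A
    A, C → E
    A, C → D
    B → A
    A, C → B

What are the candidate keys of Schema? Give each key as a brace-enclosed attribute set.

No FD produces {C}, so it must be in every candidate key.
Closure of {A, C} is {A, B, C, D, E}, the whole schema; {A, C} is a candidate key.
Closure of {B, C} is {A, B, C, D, E}, the whole schema; {B, C} is a candidate key.
Any other superkey properly contains one of these, so there are no further candidate keys.

{A, C}, {B, C}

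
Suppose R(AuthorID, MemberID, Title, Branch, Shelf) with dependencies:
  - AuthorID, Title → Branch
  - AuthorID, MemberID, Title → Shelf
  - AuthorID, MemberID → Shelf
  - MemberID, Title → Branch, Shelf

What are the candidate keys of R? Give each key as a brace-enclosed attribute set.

{AuthorID, MemberID, Title}

No FD produces {AuthorID, MemberID, Title}, so they must be in every candidate key.
{AuthorID, MemberID, Title}⁺ = {AuthorID, Branch, MemberID, Shelf, Title}, which is every attribute, so {AuthorID, MemberID, Title} is a candidate key.
No other minimal set has full closure, so this is the only candidate key.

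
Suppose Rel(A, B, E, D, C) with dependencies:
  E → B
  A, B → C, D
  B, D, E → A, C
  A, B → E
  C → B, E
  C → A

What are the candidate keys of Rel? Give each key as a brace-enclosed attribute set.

Closure of {C} is {A, B, C, D, E}, the whole schema; {C} is a candidate key.
Closure of {A, B} is {A, B, C, D, E}, the whole schema; {A, B} is a candidate key.
Closure of {A, E} is {A, B, C, D, E}, the whole schema; {A, E} is a candidate key.
Closure of {D, E} is {A, B, C, D, E}, the whole schema; {D, E} is a candidate key.
These are minimal and exhaustive — every other superkey contains one of them.

{A, B}, {A, E}, {C}, {D, E}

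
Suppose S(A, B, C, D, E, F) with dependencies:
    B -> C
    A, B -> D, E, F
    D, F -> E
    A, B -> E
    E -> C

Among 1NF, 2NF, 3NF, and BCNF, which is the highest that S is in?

1NF

Candidate key: {A, B}. Prime attributes: {A, B}.
B -> C: {B}⁺ = {B, C}, which is not all of the attributes, so the left side is not a superkey — BCNF is violated.
B -> C has non-prime {C} on the right and a non-superkey on the left, so 3NF fails.
The proper key subset {B} of {A, B} determines non-prime {C}, so the relation is not even in 2NF.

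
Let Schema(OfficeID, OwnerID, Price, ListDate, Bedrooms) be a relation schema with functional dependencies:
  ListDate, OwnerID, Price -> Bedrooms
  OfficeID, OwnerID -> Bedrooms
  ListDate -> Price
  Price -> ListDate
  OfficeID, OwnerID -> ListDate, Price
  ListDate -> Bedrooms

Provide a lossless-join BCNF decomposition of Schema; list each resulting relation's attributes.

{Bedrooms, ListDate, Price}; {ListDate, OfficeID, OwnerID}

Candidate key of the original relation: {OfficeID, OwnerID}.
{Bedrooms, ListDate, OfficeID, OwnerID, Price}: {ListDate, OwnerID, Price} determines {Bedrooms, ListDate, OwnerID, Price} here but is not a superkey — split on ListDate, OwnerID, Price -> Bedrooms, giving {Bedrooms, ListDate, OwnerID, Price} and {ListDate, OfficeID, OwnerID, Price}.
{Bedrooms, ListDate, OwnerID, Price}: {ListDate} determines {Bedrooms, ListDate, Price} here but is not a superkey — split on ListDate -> Bedrooms, Price, giving {Bedrooms, ListDate, Price} and {ListDate, OwnerID}.
{Bedrooms, ListDate, Price}: every determinant is a superkey — BCNF.
{ListDate, OwnerID}: every determinant is a superkey — BCNF.
{ListDate, OfficeID, OwnerID, Price}: {ListDate} determines {ListDate, Price} here but is not a superkey — split on ListDate -> Price, giving {ListDate, Price} and {ListDate, OfficeID, OwnerID}.
{ListDate, Price}: every determinant is a superkey — BCNF.
{ListDate, OfficeID, OwnerID}: every determinant is a superkey — BCNF.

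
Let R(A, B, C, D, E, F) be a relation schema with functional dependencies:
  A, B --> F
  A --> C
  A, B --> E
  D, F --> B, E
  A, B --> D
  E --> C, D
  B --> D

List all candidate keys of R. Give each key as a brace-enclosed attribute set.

{A, B}, {A, D, F}, {A, E, F}

Attributes never on any right-hand side: {A} — every candidate key must contain it.
{A, B} is a candidate key since {A, B}⁺ = {A, B, C, D, E, F} covers every attribute.
{A, D, F} is a candidate key since {A, D, F}⁺ = {A, B, C, D, E, F} covers every attribute.
{A, E, F} is a candidate key since {A, E, F}⁺ = {A, B, C, D, E, F} covers every attribute.
Any other superkey properly contains one of these, so there are no further candidate keys.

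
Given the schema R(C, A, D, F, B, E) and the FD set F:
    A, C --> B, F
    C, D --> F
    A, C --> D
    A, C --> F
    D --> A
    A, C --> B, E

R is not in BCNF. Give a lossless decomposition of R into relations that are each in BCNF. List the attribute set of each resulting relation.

{A, D}; {B, C, D, E, F}

Candidate keys of the original relation: {A, C}, {C, D}.
In {A, B, C, D, E, F}, {D} is not a superkey ({D}⁺ restricted to this set is {A, D}), so split on D --> A into {A, D} and {B, C, D, E, F}.
{A, D} has no BCNF violation.
{B, C, D, E, F} has no BCNF violation.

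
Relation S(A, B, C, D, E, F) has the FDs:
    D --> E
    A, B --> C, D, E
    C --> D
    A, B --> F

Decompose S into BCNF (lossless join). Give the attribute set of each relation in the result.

{A, B, C, F}; {C, D}; {D, E}

Candidate key of the original relation: {A, B}.
In {A, B, C, D, E, F}, {D} is not a superkey ({D}⁺ restricted to this set is {D, E}), so split on D --> E into {D, E} and {A, B, C, D, F}.
{D, E}: every determinant is a superkey — BCNF.
In {A, B, C, D, F}, {C} is not a superkey ({C}⁺ restricted to this set is {C, D}), so split on C --> D into {C, D} and {A, B, C, F}.
{C, D}: every determinant is a superkey — BCNF.
{A, B, C, F}: every determinant is a superkey — BCNF.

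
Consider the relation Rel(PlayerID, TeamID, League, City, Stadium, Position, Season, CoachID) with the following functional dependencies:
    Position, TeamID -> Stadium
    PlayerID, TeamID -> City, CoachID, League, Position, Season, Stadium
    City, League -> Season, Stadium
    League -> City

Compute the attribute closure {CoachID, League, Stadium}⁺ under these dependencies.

{City, CoachID, League, Season, Stadium}

Start with {CoachID, League, Stadium}.
League -> City applies; add {City} → now {City, CoachID, League, Stadium}.
City, League -> Season, Stadium applies; add {Season} → now {City, CoachID, League, Season, Stadium}.
No further FD applies.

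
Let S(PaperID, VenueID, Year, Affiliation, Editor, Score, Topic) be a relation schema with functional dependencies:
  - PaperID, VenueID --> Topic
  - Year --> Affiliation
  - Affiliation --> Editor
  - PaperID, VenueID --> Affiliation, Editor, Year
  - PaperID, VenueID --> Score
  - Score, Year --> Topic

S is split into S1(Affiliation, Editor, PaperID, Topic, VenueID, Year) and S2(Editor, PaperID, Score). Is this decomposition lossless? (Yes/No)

Common attributes: {Editor, PaperID}; their closure is {Editor, PaperID}.
The closure covers neither S1 nor S2 entirely; the join is not lossless.

No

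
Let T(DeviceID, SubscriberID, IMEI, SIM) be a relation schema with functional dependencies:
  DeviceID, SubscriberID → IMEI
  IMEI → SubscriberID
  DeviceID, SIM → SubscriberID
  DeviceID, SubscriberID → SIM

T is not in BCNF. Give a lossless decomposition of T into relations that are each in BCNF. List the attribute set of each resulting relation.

{DeviceID, IMEI, SIM}; {IMEI, SubscriberID}

Candidate keys of the original relation: {DeviceID, IMEI}, {DeviceID, SIM}, {DeviceID, SubscriberID}.
In {DeviceID, IMEI, SIM, SubscriberID}, {IMEI} is not a superkey ({IMEI}⁺ restricted to this set is {IMEI, SubscriberID}), so split on IMEI → SubscriberID into {IMEI, SubscriberID} and {DeviceID, IMEI, SIM}.
{IMEI, SubscriberID}: every determinant is a superkey — BCNF.
{DeviceID, IMEI, SIM}: every determinant is a superkey — BCNF.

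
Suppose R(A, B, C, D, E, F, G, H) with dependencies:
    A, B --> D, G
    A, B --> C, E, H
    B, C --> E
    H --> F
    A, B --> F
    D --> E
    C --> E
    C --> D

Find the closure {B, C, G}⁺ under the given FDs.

Start with {B, C, G}.
B, C --> E applies; add {E} → now {B, C, E, G}.
C --> D applies; add {D} → now {B, C, D, E, G}.
No further FD applies.

{B, C, D, E, G}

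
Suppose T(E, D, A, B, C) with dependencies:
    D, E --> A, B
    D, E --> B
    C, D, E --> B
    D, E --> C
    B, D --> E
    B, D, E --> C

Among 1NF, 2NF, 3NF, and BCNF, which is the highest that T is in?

BCNF

Candidate keys: {B, D}, {D, E}. Prime attributes: {B, D, E}.
Every FD has a superkey on the left, so the relation is in BCNF.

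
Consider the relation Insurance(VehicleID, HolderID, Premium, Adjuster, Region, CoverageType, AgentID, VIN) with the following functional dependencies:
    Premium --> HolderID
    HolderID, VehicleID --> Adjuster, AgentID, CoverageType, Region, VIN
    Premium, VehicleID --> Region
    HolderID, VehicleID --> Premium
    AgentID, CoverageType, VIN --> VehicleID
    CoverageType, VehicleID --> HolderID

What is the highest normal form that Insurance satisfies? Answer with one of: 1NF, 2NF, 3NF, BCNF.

Candidate keys: {AgentID, CoverageType, VIN}, {CoverageType, VehicleID}, {HolderID, VehicleID}, {Premium, VehicleID}. Prime attributes: {AgentID, CoverageType, HolderID, Premium, VIN, VehicleID}.
Premium --> HolderID: {Premium}⁺ = {HolderID, Premium}, which is not all of the attributes, so the left side is not a superkey — BCNF is violated.
But every attribute on its right side ({HolderID}) is prime, and the same holds for every other non-superkey FD, so 3NF still holds.

3NF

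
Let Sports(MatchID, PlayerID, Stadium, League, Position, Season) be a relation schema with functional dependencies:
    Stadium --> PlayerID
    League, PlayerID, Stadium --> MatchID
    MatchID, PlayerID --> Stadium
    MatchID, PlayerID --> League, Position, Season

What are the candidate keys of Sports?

{League, Stadium}⁺ = {League, MatchID, PlayerID, Position, Season, Stadium}, which is every attribute, so {League, Stadium} is a candidate key.
{MatchID, PlayerID}⁺ = {League, MatchID, PlayerID, Position, Season, Stadium}, which is every attribute, so {MatchID, PlayerID} is a candidate key.
{MatchID, Stadium}⁺ = {League, MatchID, PlayerID, Position, Season, Stadium}, which is every attribute, so {MatchID, Stadium} is a candidate key.
Any other superkey properly contains one of these, so there are no further candidate keys.

{League, Stadium}, {MatchID, PlayerID}, {MatchID, Stadium}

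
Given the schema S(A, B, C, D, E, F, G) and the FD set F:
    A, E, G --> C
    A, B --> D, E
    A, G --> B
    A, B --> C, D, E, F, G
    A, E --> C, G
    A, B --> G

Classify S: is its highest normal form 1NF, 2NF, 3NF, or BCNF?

BCNF

Candidate keys: {A, B}, {A, E}, {A, G}. Prime attributes: {A, B, E, G}.
The left-hand side of every FD is a superkey, so BCNF is satisfied.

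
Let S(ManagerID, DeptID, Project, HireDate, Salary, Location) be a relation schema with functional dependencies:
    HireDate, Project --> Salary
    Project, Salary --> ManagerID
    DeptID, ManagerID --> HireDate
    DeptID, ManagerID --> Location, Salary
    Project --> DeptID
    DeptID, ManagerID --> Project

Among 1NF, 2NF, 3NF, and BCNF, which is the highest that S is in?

Candidate keys: {DeptID, ManagerID}, {HireDate, Project}, {ManagerID, Project}, {Project, Salary}. Prime attributes: {DeptID, HireDate, ManagerID, Project, Salary}.
For Project --> DeptID we have {Project}⁺ = {DeptID, Project}; {Project} is not a superkey, so BCNF fails.
Its right-hand attributes {DeptID} are all prime, as are those of every other non-superkey FD — the relation is in 3NF.

3NF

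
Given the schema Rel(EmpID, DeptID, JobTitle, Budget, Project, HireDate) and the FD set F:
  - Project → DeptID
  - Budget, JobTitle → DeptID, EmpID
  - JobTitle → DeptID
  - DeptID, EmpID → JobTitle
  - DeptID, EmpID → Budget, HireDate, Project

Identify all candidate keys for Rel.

{Budget, JobTitle}, {DeptID, EmpID}, {EmpID, JobTitle}, {EmpID, Project}

{Budget, JobTitle}⁺ = {Budget, DeptID, EmpID, HireDate, JobTitle, Project}, which is every attribute, so {Budget, JobTitle} is a candidate key.
{DeptID, EmpID}⁺ = {Budget, DeptID, EmpID, HireDate, JobTitle, Project}, which is every attribute, so {DeptID, EmpID} is a candidate key.
{EmpID, JobTitle}⁺ = {Budget, DeptID, EmpID, HireDate, JobTitle, Project}, which is every attribute, so {EmpID, JobTitle} is a candidate key.
{EmpID, Project}⁺ = {Budget, DeptID, EmpID, HireDate, JobTitle, Project}, which is every attribute, so {EmpID, Project} is a candidate key.
No proper subset of any of these is a key, and no other minimal superkey exists.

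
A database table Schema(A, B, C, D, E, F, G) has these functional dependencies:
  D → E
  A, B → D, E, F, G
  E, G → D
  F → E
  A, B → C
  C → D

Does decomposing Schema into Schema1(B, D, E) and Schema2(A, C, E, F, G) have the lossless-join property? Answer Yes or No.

No

Common attributes: {E}; their closure is {E}.
Neither Schema1 nor Schema2 is contained in that closure, so the decomposition is lossy.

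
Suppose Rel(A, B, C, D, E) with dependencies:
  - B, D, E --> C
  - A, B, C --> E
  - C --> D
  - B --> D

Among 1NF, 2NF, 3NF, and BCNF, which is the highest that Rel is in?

Candidate keys: {A, B, C}, {A, B, E}. Prime attributes: {A, B, C, E}.
For B, D, E --> C we have {B, D, E}⁺ = {B, C, D, E}; {B, D, E} is not a superkey, so BCNF fails.
C --> D has non-prime {D} on the right and a non-superkey on the left, so 3NF fails.
Since {B} ⊂ {A, B, C} and {B}⁺ ⊇ {D} with {D} non-prime, there is a partial dependency; 2NF fails.

1NF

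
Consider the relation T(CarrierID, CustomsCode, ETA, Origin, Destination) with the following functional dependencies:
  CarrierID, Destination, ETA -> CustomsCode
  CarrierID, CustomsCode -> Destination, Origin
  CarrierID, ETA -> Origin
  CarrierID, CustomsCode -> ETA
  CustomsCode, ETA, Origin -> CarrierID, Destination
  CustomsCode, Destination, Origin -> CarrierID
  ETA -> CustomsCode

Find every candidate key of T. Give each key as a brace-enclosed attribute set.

{CarrierID, CustomsCode}, {CarrierID, ETA}, {CustomsCode, Destination, Origin}, {ETA, Origin}

{CarrierID, CustomsCode}⁺ = {CarrierID, CustomsCode, Destination, ETA, Origin} — all of the relation — so {CarrierID, CustomsCode} is a candidate key.
{CarrierID, ETA}⁺ = {CarrierID, CustomsCode, Destination, ETA, Origin} — all of the relation — so {CarrierID, ETA} is a candidate key.
{ETA, Origin}⁺ = {CarrierID, CustomsCode, Destination, ETA, Origin} — all of the relation — so {ETA, Origin} is a candidate key.
{CustomsCode, Destination, Origin}⁺ = {CarrierID, CustomsCode, Destination, ETA, Origin} — all of the relation — so {CustomsCode, Destination, Origin} is a candidate key.
These are minimal and exhaustive — every other superkey contains one of them.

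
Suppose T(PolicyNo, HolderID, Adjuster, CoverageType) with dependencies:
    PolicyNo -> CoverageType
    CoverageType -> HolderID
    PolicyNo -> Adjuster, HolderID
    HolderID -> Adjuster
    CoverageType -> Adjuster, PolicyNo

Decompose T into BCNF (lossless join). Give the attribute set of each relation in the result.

Candidate keys of the original relation: {CoverageType}, {PolicyNo}.
Within {Adjuster, CoverageType, HolderID, PolicyNo}: {HolderID}⁺ ∩ {Adjuster, CoverageType, HolderID, PolicyNo} = {Adjuster, HolderID}, not the whole set, so HolderID -> Adjuster violates BCNF; decompose into {Adjuster, HolderID} and {CoverageType, HolderID, PolicyNo}.
{Adjuster, HolderID} has no BCNF violation.
{CoverageType, HolderID, PolicyNo} has no BCNF violation.

{Adjuster, HolderID}; {CoverageType, HolderID, PolicyNo}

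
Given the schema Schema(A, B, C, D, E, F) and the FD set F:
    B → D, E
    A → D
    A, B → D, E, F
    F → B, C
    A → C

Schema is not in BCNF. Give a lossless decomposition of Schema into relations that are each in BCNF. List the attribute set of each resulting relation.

{A, C}; {A, F}; {B, D, E}; {B, F}

Candidate keys of the original relation: {A, B}, {A, F}.
Within {A, B, C, D, E, F}: {B}⁺ ∩ {A, B, C, D, E, F} = {B, D, E}, not the whole set, so B → D, E violates BCNF; decompose into {B, D, E} and {A, B, C, F}.
{B, D, E} has no BCNF violation.
Within {A, B, C, F}: {A}⁺ ∩ {A, B, C, F} = {A, C}, not the whole set, so A → C violates BCNF; decompose into {A, C} and {A, B, F}.
{A, C} has no BCNF violation.
Within {A, B, F}: {F}⁺ ∩ {A, B, F} = {B, F}, not the whole set, so F → B violates BCNF; decompose into {B, F} and {A, F}.
{B, F} has no BCNF violation.
{A, F} has no BCNF violation.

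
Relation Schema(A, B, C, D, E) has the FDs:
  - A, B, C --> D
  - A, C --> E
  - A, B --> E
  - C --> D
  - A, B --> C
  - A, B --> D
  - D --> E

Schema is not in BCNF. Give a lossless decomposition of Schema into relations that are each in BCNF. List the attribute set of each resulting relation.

Candidate key of the original relation: {A, B}.
In {A, B, C, D, E}, {A, C} is not a superkey ({A, C}⁺ restricted to this set is {A, C, D, E}), so split on A, C --> D, E into {A, C, D, E} and {A, B, C}.
In {A, C, D, E}, {C} is not a superkey ({C}⁺ restricted to this set is {C, D, E}), so split on C --> D, E into {C, D, E} and {A, C}.
In {C, D, E}, {D} is not a superkey ({D}⁺ restricted to this set is {D, E}), so split on D --> E into {D, E} and {C, D}.
{D, E} is in BCNF.
{C, D} is in BCNF.
{A, C} is in BCNF.
{A, B, C} is in BCNF.

{A, B, C}; {C, D}; {D, E}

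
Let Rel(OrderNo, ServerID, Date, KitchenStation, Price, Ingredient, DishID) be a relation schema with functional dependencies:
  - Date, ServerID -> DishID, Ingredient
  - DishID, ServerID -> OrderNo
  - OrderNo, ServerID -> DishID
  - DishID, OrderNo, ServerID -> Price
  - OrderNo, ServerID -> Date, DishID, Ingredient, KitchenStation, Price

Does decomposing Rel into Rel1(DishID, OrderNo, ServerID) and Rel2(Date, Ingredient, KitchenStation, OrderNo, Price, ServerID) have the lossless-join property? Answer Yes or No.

Rel1 ∩ Rel2 = {OrderNo, ServerID}; its closure under F is {Date, DishID, Ingredient, KitchenStation, OrderNo, Price, ServerID}.
Rel1 is contained in that closure, so Rel1 ∩ Rel2 -> Rel1 holds and the join is lossless.

Yes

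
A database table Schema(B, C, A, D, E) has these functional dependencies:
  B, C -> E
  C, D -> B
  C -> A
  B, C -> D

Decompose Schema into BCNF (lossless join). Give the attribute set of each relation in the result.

{A, C}; {B, C, D, E}

Candidate keys of the original relation: {B, C}, {C, D}.
In {A, B, C, D, E}, {C} is not a superkey ({C}⁺ restricted to this set is {A, C}), so split on C -> A into {A, C} and {B, C, D, E}.
{A, C} has no BCNF violation.
{B, C, D, E} has no BCNF violation.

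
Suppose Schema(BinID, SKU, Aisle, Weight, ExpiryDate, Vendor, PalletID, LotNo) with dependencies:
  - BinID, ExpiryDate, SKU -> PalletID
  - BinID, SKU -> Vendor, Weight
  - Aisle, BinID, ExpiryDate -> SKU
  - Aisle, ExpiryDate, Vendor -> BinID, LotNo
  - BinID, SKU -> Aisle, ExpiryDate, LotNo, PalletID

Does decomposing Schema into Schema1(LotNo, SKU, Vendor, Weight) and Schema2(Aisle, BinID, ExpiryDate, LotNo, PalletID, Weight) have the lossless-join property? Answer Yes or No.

No

The shared attributes are {LotNo, Weight} and {LotNo, Weight}⁺ = {LotNo, Weight}.
The closure covers neither Schema1 nor Schema2 entirely; the join is not lossless.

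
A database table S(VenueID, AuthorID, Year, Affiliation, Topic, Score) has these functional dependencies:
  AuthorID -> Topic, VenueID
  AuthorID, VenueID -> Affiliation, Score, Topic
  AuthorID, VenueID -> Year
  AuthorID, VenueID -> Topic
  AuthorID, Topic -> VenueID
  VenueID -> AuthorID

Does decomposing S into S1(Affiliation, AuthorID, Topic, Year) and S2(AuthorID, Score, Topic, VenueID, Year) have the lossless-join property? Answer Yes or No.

Common attributes: {AuthorID, Topic, Year}; their closure is {Affiliation, AuthorID, Score, Topic, VenueID, Year}.
Since S1 ⊆ {Affiliation, AuthorID, Score, Topic, VenueID, Year}, the intersection is a superkey of S1; the decomposition is lossless.

Yes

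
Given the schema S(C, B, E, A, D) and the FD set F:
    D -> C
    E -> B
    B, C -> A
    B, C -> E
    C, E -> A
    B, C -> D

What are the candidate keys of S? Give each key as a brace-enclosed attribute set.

{B, C}, {B, D}, {C, E}, {D, E}

{B, C}⁺ = {A, B, C, D, E}, which is every attribute, so {B, C} is a candidate key.
{B, D}⁺ = {A, B, C, D, E}, which is every attribute, so {B, D} is a candidate key.
{C, E}⁺ = {A, B, C, D, E}, which is every attribute, so {C, E} is a candidate key.
{D, E}⁺ = {A, B, C, D, E}, which is every attribute, so {D, E} is a candidate key.
These are minimal and exhaustive — every other superkey contains one of them.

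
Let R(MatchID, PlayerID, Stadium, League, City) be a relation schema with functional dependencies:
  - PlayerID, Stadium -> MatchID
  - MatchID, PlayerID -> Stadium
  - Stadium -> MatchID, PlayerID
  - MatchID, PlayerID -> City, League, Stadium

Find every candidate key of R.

Closure of {Stadium} is {City, League, MatchID, PlayerID, Stadium}, the whole schema; {Stadium} is a candidate key.
Closure of {MatchID, PlayerID} is {City, League, MatchID, PlayerID, Stadium}, the whole schema; {MatchID, PlayerID} is a candidate key.
These are minimal and exhaustive — every other superkey contains one of them.

{MatchID, PlayerID}, {Stadium}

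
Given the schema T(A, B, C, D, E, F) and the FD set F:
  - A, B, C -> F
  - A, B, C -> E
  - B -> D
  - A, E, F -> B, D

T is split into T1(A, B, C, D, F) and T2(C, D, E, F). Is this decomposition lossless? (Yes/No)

No

T1 ∩ T2 = {C, D, F}; its closure under F is {C, D, F}.
T1 ⊄ {C, D, F} and T2 ⊄ {C, D, F}, so the split is lossy.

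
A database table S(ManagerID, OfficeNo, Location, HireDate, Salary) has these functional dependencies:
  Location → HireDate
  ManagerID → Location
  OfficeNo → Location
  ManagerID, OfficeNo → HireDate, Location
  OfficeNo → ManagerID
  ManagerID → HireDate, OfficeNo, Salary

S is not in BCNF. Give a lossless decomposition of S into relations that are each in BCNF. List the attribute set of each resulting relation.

Candidate keys of the original relation: {ManagerID}, {OfficeNo}.
{HireDate, Location, ManagerID, OfficeNo, Salary}: {Location} determines {HireDate, Location} here but is not a superkey — split on Location → HireDate, giving {HireDate, Location} and {Location, ManagerID, OfficeNo, Salary}.
{HireDate, Location} has no BCNF violation.
{Location, ManagerID, OfficeNo, Salary} has no BCNF violation.

{HireDate, Location}; {Location, ManagerID, OfficeNo, Salary}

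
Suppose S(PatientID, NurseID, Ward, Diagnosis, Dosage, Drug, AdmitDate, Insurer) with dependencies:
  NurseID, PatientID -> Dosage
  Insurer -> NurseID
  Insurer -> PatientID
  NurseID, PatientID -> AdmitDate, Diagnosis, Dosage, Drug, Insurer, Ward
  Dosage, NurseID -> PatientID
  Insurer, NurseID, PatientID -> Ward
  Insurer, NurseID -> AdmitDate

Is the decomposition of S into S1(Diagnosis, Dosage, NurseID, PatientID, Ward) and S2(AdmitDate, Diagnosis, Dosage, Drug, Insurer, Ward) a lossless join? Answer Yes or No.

No

S1 ∩ S2 = {Diagnosis, Dosage, Ward}; its closure under F is {Diagnosis, Dosage, Ward}.
Neither S1 nor S2 is contained in that closure, so the decomposition is lossy.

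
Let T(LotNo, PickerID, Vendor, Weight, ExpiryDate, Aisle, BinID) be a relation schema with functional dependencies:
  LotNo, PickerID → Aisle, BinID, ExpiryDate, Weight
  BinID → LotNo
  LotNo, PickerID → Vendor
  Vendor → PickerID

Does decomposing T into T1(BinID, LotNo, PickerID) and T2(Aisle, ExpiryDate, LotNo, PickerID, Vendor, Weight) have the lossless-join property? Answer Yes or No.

Yes

T1 ∩ T2 = {LotNo, PickerID}; its closure under F is {Aisle, BinID, ExpiryDate, LotNo, PickerID, Vendor, Weight}.
Since T1 ⊆ {Aisle, BinID, ExpiryDate, LotNo, PickerID, Vendor, Weight}, the intersection is a superkey of T1; the decomposition is lossless.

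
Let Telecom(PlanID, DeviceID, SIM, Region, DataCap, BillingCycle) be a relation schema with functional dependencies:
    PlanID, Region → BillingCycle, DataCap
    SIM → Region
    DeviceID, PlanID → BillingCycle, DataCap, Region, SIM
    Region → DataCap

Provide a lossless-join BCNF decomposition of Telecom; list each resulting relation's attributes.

{BillingCycle, PlanID, Region}; {DataCap, Region}; {DeviceID, PlanID, SIM}; {Region, SIM}

Candidate key of the original relation: {DeviceID, PlanID}.
{BillingCycle, DataCap, DeviceID, PlanID, Region, SIM}: {PlanID, Region} determines {BillingCycle, DataCap, PlanID, Region} here but is not a superkey — split on PlanID, Region → BillingCycle, DataCap, giving {BillingCycle, DataCap, PlanID, Region} and {DeviceID, PlanID, Region, SIM}.
{BillingCycle, DataCap, PlanID, Region}: {Region} determines {DataCap, Region} here but is not a superkey — split on Region → DataCap, giving {DataCap, Region} and {BillingCycle, PlanID, Region}.
{DataCap, Region} is in BCNF.
{BillingCycle, PlanID, Region} is in BCNF.
{DeviceID, PlanID, Region, SIM}: {SIM} determines {Region, SIM} here but is not a superkey — split on SIM → Region, giving {Region, SIM} and {DeviceID, PlanID, SIM}.
{Region, SIM} is in BCNF.
{DeviceID, PlanID, SIM} is in BCNF.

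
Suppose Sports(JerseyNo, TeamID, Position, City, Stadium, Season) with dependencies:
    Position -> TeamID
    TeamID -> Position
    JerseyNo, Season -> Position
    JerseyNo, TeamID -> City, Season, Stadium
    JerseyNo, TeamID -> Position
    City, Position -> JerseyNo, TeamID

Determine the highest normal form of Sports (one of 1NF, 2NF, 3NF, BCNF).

3NF

Candidate keys: {City, Position}, {City, TeamID}, {JerseyNo, Position}, {JerseyNo, Season}, {JerseyNo, TeamID}. Prime attributes: {City, JerseyNo, Position, Season, TeamID}.
Position -> TeamID: {Position}⁺ = {Position, TeamID}, which is not all of the attributes, so the left side is not a superkey — BCNF is violated.
But every attribute on its right side ({TeamID}) is prime, and the same holds for every other non-superkey FD, so 3NF still holds.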